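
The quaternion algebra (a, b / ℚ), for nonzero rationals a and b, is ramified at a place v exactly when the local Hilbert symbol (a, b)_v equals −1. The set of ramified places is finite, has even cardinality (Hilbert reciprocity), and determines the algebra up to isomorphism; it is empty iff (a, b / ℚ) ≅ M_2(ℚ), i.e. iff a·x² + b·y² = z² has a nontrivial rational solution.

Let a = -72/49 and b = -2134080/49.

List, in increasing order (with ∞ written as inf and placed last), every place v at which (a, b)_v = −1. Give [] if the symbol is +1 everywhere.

(a, b) ≡ (-2, -3705) mod (ℚ^×)²; places V = {2, 3, 5, 7, 13, 19, ∞}.
(a,b)_7: α=-2, u≡5; β=-2, v≡3 (mod 7); (5|7)=-1, (3|7)=-1; sign (−1)^0·-1^-2·-1^-2 = +1.
(a,b)_2: α=3, β=6; u≡7, v≡7 (mod 8); ε(u)ε(v)=1·1, αω(v)=3·0, βω(u)=6·0; sum ≡ 1  ⇒  -1.
(a,b)_∞: sgn(-2)=−, sgn(-3705)=−, so -1.
(a,b)_19: α=0, u≡9; β=1, v≡18 (mod 19); (9|19)=+1, (18|19)=-1; sign (−1)^0·+1^1·-1^0 = +1.
(a,b)_3: α=2, u≡1; β=3, v≡1 (mod 3); (1|3)=+1, (1|3)=+1; sign (−1)^0·+1^3·+1^2 = +1.
(a,b)_5: α=0, u≡2; β=1, v≡1 (mod 5); (2|5)=-1, (1|5)=+1; sign (−1)^0·-1^1·+1^0 = -1.
(a,b)_13: α=0, u≡11; β=1, v≡3 (mod 13); (11|13)=-1, (3|13)=+1; sign (−1)^0·-1^1·+1^0 = -1.
Ram(-2, -3705) = {2, 5, 13, ∞}; no ℚ_2-point on the conic.

[2, 5, 13, inf]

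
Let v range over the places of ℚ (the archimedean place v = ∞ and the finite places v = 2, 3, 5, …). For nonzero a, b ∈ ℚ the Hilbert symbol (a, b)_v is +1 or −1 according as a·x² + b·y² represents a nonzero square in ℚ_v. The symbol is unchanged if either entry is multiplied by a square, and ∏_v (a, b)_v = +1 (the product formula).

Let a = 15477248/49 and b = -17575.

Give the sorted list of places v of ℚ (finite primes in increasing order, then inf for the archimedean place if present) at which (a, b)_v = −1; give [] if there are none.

(a, b) ≡ (60458, -703) mod (ℚ^×)²; places V = {2, 5, 7, 19, 37, 43, ∞}.
(a,b)_37: α=1, u≡17; β=1, v≡6 (mod 37); (17|37)=-1, (6|37)=-1; sign (−1)^0·-1^1·-1^1 = +1.
(a,b)_∞: sgn(60458)=+, sgn(-703)=−, so +1.
(a,b)_2: α=9, β=0; u≡5, v≡1 (mod 8); ε(u)ε(v)=0·0, αω(v)=9·0, βω(u)=0·1; sum ≡ 0  ⇒  +1.
(a,b)_19: α=1, u≡16; β=1, v≡6 (mod 19); (16|19)=+1, (6|19)=+1; sign (−1)^1·+1^1·+1^1 = -1.
(a,b)_7: α=-2, u≡3; β=0, v≡2 (mod 7); (3|7)=-1, (2|7)=+1; sign (−1)^0·-1^0·+1^-2 = +1.
(a,b)_43: α=1, u≡33; β=0, v≡12 (mod 43); (33|43)=-1, (12|43)=-1; sign (−1)^0·-1^0·-1^1 = -1.
(a,b)_5: α=0, u≡2; β=2, v≡2 (mod 5); (2|5)=-1, (2|5)=-1; sign (−1)^0·-1^2·-1^0 = +1.
|Ram(60458, -703)| = 2, even; anisotropic at {19, 43}.

[19, 43]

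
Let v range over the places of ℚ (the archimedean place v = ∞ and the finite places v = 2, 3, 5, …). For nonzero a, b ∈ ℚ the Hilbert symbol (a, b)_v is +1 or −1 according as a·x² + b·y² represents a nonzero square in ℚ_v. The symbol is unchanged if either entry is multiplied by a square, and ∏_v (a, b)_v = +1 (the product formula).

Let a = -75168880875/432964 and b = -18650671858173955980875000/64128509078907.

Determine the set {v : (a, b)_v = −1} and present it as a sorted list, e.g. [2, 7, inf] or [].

[2, 3, 5, 11, 17, inf]

Mod squares: a ≡ -27115, b ≡ -56202. Check v ∈ {∞, 2, 3, 5, 7, 11, 13, 17, 19, 23, 29, 37, 47}.
v=11: a=11^1·(≡7), b=11^2·(≡8) mod 11; (7|11)=-1, (8|11)=-1; (−1)^{1·2·5}·(-1)^2·(-1)^1 = -1.
v=47: a=47^-2·(≡12), b=47^-4·(≡13) mod 47; (12|47)=+1, (13|47)=-1; (−1)^{-2·-4·23}·(+1)^-4·(-1)^-2 = +1.
v=19: a=19^0·(≡17), b=19^1·(≡1) mod 19; (17|19)=+1, (1|19)=+1; (−1)^{0·1·9}·(+1)^1·(+1)^0 = +1.
v=3: a=3^4·(≡2), b=3^-1·(≡1) mod 3; (2|3)=-1, (1|3)=+1; (−1)^{4·-1·1}·(-1)^-1·(+1)^4 = -1.
v=17: a=17^1·(≡11), b=17^5·(≡8) mod 17; (11|17)=-1, (8|17)=+1; (−1)^{1·5·8}·(-1)^5·(+1)^1 = -1.
v=7: a=7^-2·(≡5), b=7^-2·(≡4) mod 7; (5|7)=-1, (4|7)=+1; (−1)^{-2·-2·3}·(-1)^-2·(+1)^-2 = +1.
v=∞: -27115 < 0 and -56202 < 0  ⇒  (a,b)_∞ = -1.
v=23: a=23^0·(≡2), b=23^-2·(≡19) mod 23; (2|23)=+1, (19|23)=-1; (−1)^{0·-2·11}·(+1)^-2·(-1)^0 = +1.
v=2: v_2(a)=-2, v_2(b)=3; units ≡ 5, 3 (mod 8); ε·ε+αω+βω = 0·1+-2·1+3·1 ≡ 1  ⇒  (a,b)_2 = -1.
v=5: a=5^3·(≡2), b=5^6·(≡2) mod 5; (2|5)=-1, (2|5)=-1; (−1)^{3·6·2}·(-1)^6·(-1)^3 = -1.
v=37: a=37^2·(≡6), b=37^4·(≡27) mod 37; (6|37)=-1, (27|37)=+1; (−1)^{2·4·18}·(-1)^4·(+1)^2 = +1.
v=13: a=13^0·(≡10), b=13^-2·(≡4) mod 13; (10|13)=+1, (4|13)=+1; (−1)^{0·-2·6}·(+1)^-2·(+1)^0 = +1.
v=29: a=29^1·(≡23), b=29^3·(≡24) mod 29; (23|29)=+1, (24|29)=+1; (−1)^{1·3·14}·(+1)^3·(+1)^1 = +1.
Ram(-27115, -56202) = {2, 3, 5, 11, 17, ∞}; no ℚ_2-point on the conic.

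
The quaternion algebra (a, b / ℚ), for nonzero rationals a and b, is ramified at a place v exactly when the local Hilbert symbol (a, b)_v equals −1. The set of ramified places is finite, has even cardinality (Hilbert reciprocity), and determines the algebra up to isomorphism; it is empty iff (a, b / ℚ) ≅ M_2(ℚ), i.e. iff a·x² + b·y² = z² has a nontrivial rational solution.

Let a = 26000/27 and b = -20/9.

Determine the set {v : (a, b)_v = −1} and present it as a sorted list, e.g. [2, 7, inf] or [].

Mod squares: a ≡ 195, b ≡ -5. Check v ∈ {∞, 2, 3, 5, 13}.
v=∞: 195 > 0 and -5 < 0  ⇒  (a,b)_∞ = +1.
v=5: a=5^3·(≡4), b=5^1·(≡4) mod 5; (4|5)=+1, (4|5)=+1; (−1)^{3·1·2}·(+1)^1·(+1)^3 = +1.
v=13: a=13^1·(≡11), b=13^0·(≡5) mod 13; (11|13)=-1, (5|13)=-1; (−1)^{1·0·6}·(-1)^0·(-1)^1 = -1.
v=2: v_2(a)=4, v_2(b)=2; units ≡ 3, 3 (mod 8); ε·ε+αω+βω = 1·1+4·1+2·1 ≡ 1  ⇒  (a,b)_2 = -1.
v=3: a=3^-3·(≡2), b=3^-2·(≡1) mod 3; (2|3)=-1, (1|3)=+1; (−1)^{-3·-2·1}·(-1)^-2·(+1)^-3 = +1.
|Ram(195, -5)| = 2, even; anisotropic at {2, 13}.

[2, 13]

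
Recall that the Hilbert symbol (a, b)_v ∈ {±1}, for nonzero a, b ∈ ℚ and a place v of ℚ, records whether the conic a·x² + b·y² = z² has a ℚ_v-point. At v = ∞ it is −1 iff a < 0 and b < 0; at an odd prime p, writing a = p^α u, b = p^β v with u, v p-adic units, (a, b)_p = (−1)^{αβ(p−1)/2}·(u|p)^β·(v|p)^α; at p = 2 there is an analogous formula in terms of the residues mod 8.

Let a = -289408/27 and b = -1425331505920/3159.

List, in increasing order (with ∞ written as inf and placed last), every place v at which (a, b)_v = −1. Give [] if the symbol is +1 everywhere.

Mod squares: a ≡ -13566, b ≡ -23205. Check v ∈ {∞, 2, 3, 5, 7, 13, 17, 19, 23}.
v=7: a=7^1·(≡2), b=7^3·(≡3) mod 7; (2|7)=+1, (3|7)=-1; (−1)^{1·3·3}·(+1)^3·(-1)^1 = +1.
v=5: a=5^0·(≡1), b=5^1·(≡4) mod 5; (1|5)=+1, (4|5)=+1; (−1)^{0·1·2}·(+1)^1·(+1)^0 = +1.
v=13: a=13^0·(≡11), b=13^-1·(≡9) mod 13; (11|13)=-1, (9|13)=+1; (−1)^{0·-1·6}·(-1)^-1·(+1)^0 = -1.
v=17: a=17^1·(≡1), b=17^1·(≡6) mod 17; (1|17)=+1, (6|17)=-1; (−1)^{1·1·8}·(+1)^1·(-1)^1 = -1.
v=∞: -13566 < 0 and -23205 < 0  ⇒  (a,b)_∞ = -1.
v=3: a=3^-3·(≡2), b=3^-5·(≡2) mod 3; (2|3)=-1, (2|3)=-1; (−1)^{-3·-5·1}·(-1)^-5·(-1)^-3 = -1.
v=2: v_2(a)=7, v_2(b)=8; units ≡ 1, 3 (mod 8); ε·ε+αω+βω = 0·1+7·1+8·0 ≡ 1  ⇒  (a,b)_2 = -1.
v=23: a=23^0·(≡6), b=23^2·(≡8) mod 23; (6|23)=+1, (8|23)=+1; (−1)^{0·2·11}·(+1)^2·(+1)^0 = +1.
v=19: a=19^1·(≡15), b=19^2·(≡3) mod 19; (15|19)=-1, (3|19)=-1; (−1)^{1·2·9}·(-1)^2·(-1)^1 = -1.
|Ram(-13566, -23205)| = 6, even; anisotropic at {2, 3, 13, 17, 19, ∞}.

[2, 3, 13, 17, 19, inf]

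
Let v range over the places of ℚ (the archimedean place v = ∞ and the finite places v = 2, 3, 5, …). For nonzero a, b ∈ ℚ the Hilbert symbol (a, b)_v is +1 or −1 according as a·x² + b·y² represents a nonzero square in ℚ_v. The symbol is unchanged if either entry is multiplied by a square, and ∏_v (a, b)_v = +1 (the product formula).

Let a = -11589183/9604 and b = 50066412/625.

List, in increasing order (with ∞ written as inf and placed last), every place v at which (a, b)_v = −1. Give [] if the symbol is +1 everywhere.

Mod squares: a ≡ -3567, b ≡ 123. Check v ∈ {∞, 2, 3, 5, 7, 11, 19, 29, 41}.
v=3: a=3^3·(≡2), b=3^1·(≡2) mod 3; (2|3)=-1, (2|3)=-1; (−1)^{3·1·1}·(-1)^1·(-1)^3 = -1.
v=∞: -3567 < 0 and 123 > 0  ⇒  (a,b)_∞ = +1.
v=2: v_2(a)=-2, v_2(b)=2; units ≡ 1, 3 (mod 8); ε·ε+αω+βω = 0·1+-2·1+2·0 ≡ 0  ⇒  (a,b)_2 = +1.
v=41: a=41^1·(≡36), b=41^1·(≡7) mod 41; (36|41)=+1, (7|41)=-1; (−1)^{1·1·20}·(+1)^1·(-1)^1 = -1.
v=29: a=29^1·(≡16), b=29^2·(≡16) mod 29; (16|29)=+1, (16|29)=+1; (−1)^{1·2·14}·(+1)^2·(+1)^1 = +1.
v=19: a=19^2·(≡5), b=19^0·(≡16) mod 19; (5|19)=+1, (16|19)=+1; (−1)^{2·0·9}·(+1)^0·(+1)^2 = +1.
v=5: a=5^0·(≡3), b=5^-4·(≡2) mod 5; (3|5)=-1, (2|5)=-1; (−1)^{0·-4·2}·(-1)^-4·(-1)^0 = +1.
v=11: a=11^0·(≡10), b=11^2·(≡2) mod 11; (10|11)=-1, (2|11)=-1; (−1)^{0·2·5}·(-1)^2·(-1)^0 = +1.
v=7: a=7^-4·(≡6), b=7^0·(≡2) mod 7; (6|7)=-1, (2|7)=+1; (−1)^{-4·0·3}·(-1)^0·(+1)^-4 = +1.
Ram(-3567, 123) = {3, 41}; no ℚ_3-point on the conic.

[3, 41]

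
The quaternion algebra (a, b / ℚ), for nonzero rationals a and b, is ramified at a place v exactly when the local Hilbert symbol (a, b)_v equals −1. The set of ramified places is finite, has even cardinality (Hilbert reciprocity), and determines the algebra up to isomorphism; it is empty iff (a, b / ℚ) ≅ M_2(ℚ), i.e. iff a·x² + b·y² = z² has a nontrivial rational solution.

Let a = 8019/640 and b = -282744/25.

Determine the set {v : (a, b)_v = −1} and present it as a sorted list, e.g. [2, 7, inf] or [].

Mod squares: a ≡ 110, b ≡ -7854. Check v ∈ {∞, 2, 3, 5, 7, 11, 17}.
v=17: a=17^0·(≡15), b=17^1·(≡12) mod 17; (15|17)=+1, (12|17)=-1; (−1)^{0·1·8}·(+1)^1·(-1)^0 = +1.
v=11: a=11^1·(≡7), b=11^1·(≡1) mod 11; (7|11)=-1, (1|11)=+1; (−1)^{1·1·5}·(-1)^1·(+1)^1 = +1.
v=5: a=5^-1·(≡3), b=5^-2·(≡1) mod 5; (3|5)=-1, (1|5)=+1; (−1)^{-1·-2·2}·(-1)^-2·(+1)^-1 = +1.
v=∞: 110 > 0 and -7854 < 0  ⇒  (a,b)_∞ = +1.
v=3: a=3^6·(≡2), b=3^3·(≡1) mod 3; (2|3)=-1, (1|3)=+1; (−1)^{6·3·1}·(-1)^3·(+1)^6 = -1.
v=7: a=7^0·(≡6), b=7^1·(≡3) mod 7; (6|7)=-1, (3|7)=-1; (−1)^{0·1·3}·(-1)^1·(-1)^0 = -1.
v=2: v_2(a)=-7, v_2(b)=3; units ≡ 7, 1 (mod 8); ε·ε+αω+βω = 1·0+-7·0+3·0 ≡ 0  ⇒  (a,b)_2 = +1.
Ram(110, -7854) = {3, 7}; no ℚ_3-point on the conic.

[3, 7]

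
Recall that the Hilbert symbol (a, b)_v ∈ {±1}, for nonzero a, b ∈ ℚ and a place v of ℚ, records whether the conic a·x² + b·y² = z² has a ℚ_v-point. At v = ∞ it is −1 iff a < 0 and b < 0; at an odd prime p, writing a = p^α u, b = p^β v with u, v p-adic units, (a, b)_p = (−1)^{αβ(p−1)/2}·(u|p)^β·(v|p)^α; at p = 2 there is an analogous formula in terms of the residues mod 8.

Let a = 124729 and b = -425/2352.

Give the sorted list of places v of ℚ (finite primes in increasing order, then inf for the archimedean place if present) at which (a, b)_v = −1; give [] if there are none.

[]

(a, b) ≡ (124729, -51) mod (ℚ^×)²; places V = {2, 3, 5, 7, 11, 17, 23, 29, ∞}.
(a,b)_3: α=0, u≡1; β=-1, v≡1 (mod 3); (1|3)=+1, (1|3)=+1; sign (−1)^0·+1^-1·+1^0 = +1.
(a,b)_7: α=0, u≡3; β=-2, v≡5 (mod 7); (3|7)=-1, (5|7)=-1; sign (−1)^0·-1^-2·-1^0 = +1.
(a,b)_11: α=1, u≡9; β=0, v≡9 (mod 11); (9|11)=+1, (9|11)=+1; sign (−1)^0·+1^0·+1^1 = +1.
(a,b)_∞: sgn(124729)=+, sgn(-51)=−, so +1.
(a,b)_29: α=1, u≡9; β=0, v≡13 (mod 29); (9|29)=+1, (13|29)=+1; sign (−1)^0·+1^0·+1^1 = +1.
(a,b)_23: α=1, u≡18; β=0, v≡2 (mod 23); (18|23)=+1, (2|23)=+1; sign (−1)^0·+1^0·+1^1 = +1.
(a,b)_5: α=0, u≡4; β=2, v≡4 (mod 5); (4|5)=+1, (4|5)=+1; sign (−1)^0·+1^2·+1^0 = +1.
(a,b)_2: α=0, β=-4; u≡1, v≡5 (mod 8); ε(u)ε(v)=0·0, αω(v)=0·1, βω(u)=-4·0; sum ≡ 0  ⇒  +1.
(a,b)_17: α=1, u≡10; β=1, v≡10 (mod 17); (10|17)=-1, (10|17)=-1; sign (−1)^0·-1^1·-1^1 = +1.
Every local symbol is +1, so the conic 124729·x² + -51·y² = z² has ℚ_v-points for all v and hence a ℚ-point; (a, b / ℚ) ≅ M_2(ℚ).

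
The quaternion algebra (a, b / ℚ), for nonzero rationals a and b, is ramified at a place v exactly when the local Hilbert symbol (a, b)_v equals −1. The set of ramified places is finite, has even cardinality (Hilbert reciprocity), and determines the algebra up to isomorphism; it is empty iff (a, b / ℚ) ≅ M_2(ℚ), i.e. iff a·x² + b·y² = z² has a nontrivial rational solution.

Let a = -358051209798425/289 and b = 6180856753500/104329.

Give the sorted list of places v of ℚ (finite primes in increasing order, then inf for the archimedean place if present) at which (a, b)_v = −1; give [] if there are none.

[2, 5, 11, 13, 29, 47]

(a, b) ≡ (-377, 100815) mod (ℚ^×)²; places V = {2, 3, 5, 11, 13, 17, 19, 29, 47, ∞}.
(a,b)_13: α=3, u≡3; β=1, v≡2 (mod 13); (3|13)=+1, (2|13)=-1; sign (−1)^0·+1^1·-1^3 = -1.
(a,b)_2: α=0, β=2; u≡7, v≡7 (mod 8); ε(u)ε(v)=1·1, αω(v)=0·0, βω(u)=2·0; sum ≡ 1  ⇒  -1.
(a,b)_29: α=3, u≡4; β=2, v≡14 (mod 29); (4|29)=+1, (14|29)=-1; sign (−1)^0·+1^2·-1^3 = -1.
(a,b)_17: α=-2, u≡7; β=-2, v≡6 (mod 17); (7|17)=-1, (6|17)=-1; sign (−1)^0·-1^-2·-1^-2 = +1.
(a,b)_47: α=2, u≡11; β=1, v≡11 (mod 47); (11|47)=-1, (11|47)=-1; sign (−1)^0·-1^1·-1^2 = -1.
(a,b)_19: α=0, u≡2; β=-2, v≡1 (mod 19); (2|19)=-1, (1|19)=+1; sign (−1)^0·-1^-2·+1^0 = +1.
(a,b)_11: α=2, u≡10; β=1, v≡6 (mod 11); (10|11)=-1, (6|11)=-1; sign (−1)^0·-1^1·-1^2 = -1.
(a,b)_∞: sgn(-377)=−, sgn(100815)=+, so +1.
(a,b)_3: α=0, u≡1; β=7, v≡2 (mod 3); (1|3)=+1, (2|3)=-1; sign (−1)^0·+1^7·-1^0 = +1.
(a,b)_5: α=2, u≡2; β=3, v≡2 (mod 5); (2|5)=-1, (2|5)=-1; sign (−1)^0·-1^3·-1^2 = -1.
Ram(-377, 100815) = {2, 5, 11, 13, 29, 47}; no ℚ_2-point on the conic.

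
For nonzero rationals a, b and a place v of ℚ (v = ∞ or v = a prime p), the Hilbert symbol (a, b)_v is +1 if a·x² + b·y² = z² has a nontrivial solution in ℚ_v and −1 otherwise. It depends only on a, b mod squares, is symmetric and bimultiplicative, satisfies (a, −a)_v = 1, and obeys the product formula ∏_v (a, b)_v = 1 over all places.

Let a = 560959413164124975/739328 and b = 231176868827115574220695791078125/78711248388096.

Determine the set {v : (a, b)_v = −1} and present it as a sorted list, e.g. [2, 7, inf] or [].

[2, 17]

Mod squares: a ≡ 62, b ≡ 221. Check v ∈ {∞, 2, 3, 5, 7, 11, 13, 17, 19, 31, 41}.
v=2: v_2(a)=-11, v_2(b)=-26; units ≡ 7, 5 (mod 8); ε·ε+αω+βω = 1·0+-11·1+-26·0 ≡ 1  ⇒  (a,b)_2 = -1.
v=∞: 62 > 0 and 221 > 0  ⇒  (a,b)_∞ = +1.
v=13: a=13^2·(≡3), b=13^3·(≡4) mod 13; (3|13)=+1, (4|13)=+1; (−1)^{2·3·6}·(+1)^3·(+1)^2 = +1.
v=41: a=41^0·(≡4), b=41^2·(≡25) mod 41; (4|41)=+1, (25|41)=+1; (−1)^{0·2·20}·(+1)^2·(+1)^0 = +1.
v=7: a=7^2·(≡3), b=7^4·(≡4) mod 7; (3|7)=-1, (4|7)=+1; (−1)^{2·4·3}·(-1)^4·(+1)^2 = +1.
v=31: a=31^3·(≡8), b=31^2·(≡28) mod 31; (8|31)=+1, (28|31)=+1; (−1)^{3·2·15}·(+1)^2·(+1)^3 = +1.
v=3: a=3^2·(≡2), b=3^-2·(≡2) mod 3; (2|3)=-1, (2|3)=-1; (−1)^{2·-2·1}·(-1)^-2·(-1)^2 = +1.
v=5: a=5^2·(≡3), b=5^6·(≡4) mod 5; (3|5)=-1, (4|5)=+1; (−1)^{2·6·2}·(-1)^6·(+1)^2 = +1.
v=11: a=11^2·(≡7), b=11^4·(≡1) mod 11; (7|11)=-1, (1|11)=+1; (−1)^{2·4·5}·(-1)^4·(+1)^2 = +1.
v=17: a=17^4·(≡12), b=17^9·(≡13) mod 17; (12|17)=-1, (13|17)=+1; (−1)^{4·9·8}·(-1)^9·(+1)^4 = -1.
v=19: a=19^-2·(≡5), b=19^-4·(≡14) mod 19; (5|19)=+1, (14|19)=-1; (−1)^{-2·-4·9}·(+1)^-4·(-1)^-2 = +1.
|Ram(62, 221)| = 2, even; anisotropic at {2, 17}.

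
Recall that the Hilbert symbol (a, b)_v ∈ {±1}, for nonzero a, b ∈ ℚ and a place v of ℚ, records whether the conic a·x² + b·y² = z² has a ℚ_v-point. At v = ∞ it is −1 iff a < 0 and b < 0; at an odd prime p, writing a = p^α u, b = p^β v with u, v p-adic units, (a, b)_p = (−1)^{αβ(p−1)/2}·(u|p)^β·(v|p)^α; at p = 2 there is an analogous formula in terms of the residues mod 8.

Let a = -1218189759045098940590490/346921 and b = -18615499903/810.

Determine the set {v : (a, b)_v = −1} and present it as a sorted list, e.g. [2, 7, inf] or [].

[5, 23, 37, inf]

Mod squares: a ≡ -66010, b ≡ -655270. Check v ∈ {∞, 2, 3, 5, 7, 11, 13, 19, 23, 31, 37, 41}.
v=2: v_2(a)=1, v_2(b)=-1; units ≡ 3, 5 (mod 8); ε·ε+αω+βω = 1·0+1·1+-1·1 ≡ 0  ⇒  (a,b)_2 = +1.
v=3: a=3^2·(≡2), b=3^-4·(≡2) mod 3; (2|3)=-1, (2|3)=-1; (−1)^{2·-4·1}·(-1)^-4·(-1)^2 = +1.
v=7: a=7^3·(≡6), b=7^1·(≡1) mod 7; (6|7)=-1, (1|7)=+1; (−1)^{3·1·3}·(-1)^1·(+1)^3 = +1.
v=∞: -66010 < 0 and -655270 < 0  ⇒  (a,b)_∞ = -1.
v=31: a=31^-2·(≡28), b=31^0·(≡1) mod 31; (28|31)=+1, (1|31)=+1; (−1)^{-2·0·15}·(+1)^0·(+1)^-2 = +1.
v=11: a=11^2·(≡1), b=11^1·(≡10) mod 11; (1|11)=+1, (10|11)=-1; (−1)^{2·1·5}·(+1)^1·(-1)^2 = +1.
v=19: a=19^-2·(≡2), b=19^0·(≡13) mod 19; (2|19)=-1, (13|19)=-1; (−1)^{-2·0·9}·(-1)^0·(-1)^-2 = +1.
v=37: a=37^2·(≡5), b=37^1·(≡24) mod 37; (5|37)=-1, (24|37)=-1; (−1)^{2·1·18}·(-1)^1·(-1)^2 = -1.
v=23: a=23^3·(≡22), b=23^1·(≡5) mod 23; (22|23)=-1, (5|23)=-1; (−1)^{3·1·11}·(-1)^1·(-1)^3 = -1.
v=41: a=41^5·(≡35), b=41^2·(≡25) mod 41; (35|41)=-1, (25|41)=+1; (−1)^{5·2·20}·(-1)^2·(+1)^5 = +1.
v=5: a=5^1·(≡2), b=5^-1·(≡1) mod 5; (2|5)=-1, (1|5)=+1; (−1)^{1·-1·2}·(-1)^-1·(+1)^1 = -1.
v=13: a=13^2·(≡9), b=13^2·(≡6) mod 13; (9|13)=+1, (6|13)=-1; (−1)^{2·2·6}·(+1)^2·(-1)^2 = +1.
(-66010, -655270 / ℚ) ramifies at {5, 23, 37, ∞}: a division algebra.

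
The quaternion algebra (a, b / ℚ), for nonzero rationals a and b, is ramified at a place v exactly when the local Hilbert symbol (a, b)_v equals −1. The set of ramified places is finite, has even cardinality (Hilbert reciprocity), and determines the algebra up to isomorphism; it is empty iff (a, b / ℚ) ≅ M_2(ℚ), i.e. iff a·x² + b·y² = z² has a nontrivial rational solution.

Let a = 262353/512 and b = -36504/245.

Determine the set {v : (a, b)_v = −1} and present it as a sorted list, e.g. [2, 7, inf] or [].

[3, 7]

Mod squares: a ≡ 546, b ≡ -30. Check v ∈ {∞, 2, 3, 5, 7, 13, 31}.
v=2: v_2(a)=-9, v_2(b)=3; units ≡ 1, 1 (mod 8); ε·ε+αω+βω = 0·0+-9·0+3·0 ≡ 0  ⇒  (a,b)_2 = +1.
v=7: a=7^1·(≡1), b=7^-2·(≡3) mod 7; (1|7)=+1, (3|7)=-1; (−1)^{1·-2·3}·(+1)^-2·(-1)^1 = -1.
v=31: a=31^2·(≡19), b=31^0·(≡16) mod 31; (19|31)=+1, (16|31)=+1; (−1)^{2·0·15}·(+1)^0·(+1)^2 = +1.
v=5: a=5^0·(≡4), b=5^-1·(≡4) mod 5; (4|5)=+1, (4|5)=+1; (−1)^{0·-1·2}·(+1)^-1·(+1)^0 = +1.
v=∞: 546 > 0 and -30 < 0  ⇒  (a,b)_∞ = +1.
v=3: a=3^1·(≡2), b=3^3·(≡2) mod 3; (2|3)=-1, (2|3)=-1; (−1)^{1·3·1}·(-1)^3·(-1)^1 = -1.
v=13: a=13^1·(≡1), b=13^2·(≡4) mod 13; (1|13)=+1, (4|13)=+1; (−1)^{1·2·6}·(+1)^2·(+1)^1 = +1.
Ram(546, -30) = {3, 7}; no ℚ_3-point on the conic.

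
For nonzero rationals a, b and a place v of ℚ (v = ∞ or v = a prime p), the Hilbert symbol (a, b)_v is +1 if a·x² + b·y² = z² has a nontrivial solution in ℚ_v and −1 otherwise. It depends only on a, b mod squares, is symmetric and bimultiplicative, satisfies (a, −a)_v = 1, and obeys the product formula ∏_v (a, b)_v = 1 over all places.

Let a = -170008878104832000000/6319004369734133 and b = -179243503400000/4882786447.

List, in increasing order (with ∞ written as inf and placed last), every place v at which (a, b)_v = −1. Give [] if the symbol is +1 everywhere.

(a, b) ≡ (-4389, -455) mod (ℚ^×)²; places V = {2, 3, 5, 7, 11, 13, 19, 23, ∞}.
(a,b)_∞: sgn(-4389)=−, sgn(-455)=−, so -1.
(a,b)_2: α=14, β=6; u≡3, v≡1 (mod 8); ε(u)ε(v)=1·0, αω(v)=14·0, βω(u)=6·1; sum ≡ 0  ⇒  +1.
(a,b)_11: α=-3, u≡8; β=-2, v≡2 (mod 11); (8|11)=-1, (2|11)=-1; sign (−1)^0·-1^-2·-1^-3 = -1.
(a,b)_7: α=-15, u≡3; β=-9, v≡5 (mod 7); (3|7)=-1, (5|7)=-1; sign (−1)^1·-1^-9·-1^-15 = -1.
(a,b)_13: α=2, u≡5; β=1, v≡9 (mod 13); (5|13)=-1, (9|13)=+1; sign (−1)^0·-1^1·+1^2 = -1.
(a,b)_3: α=1, u≡1; β=0, v≡1 (mod 3); (1|3)=+1, (1|3)=+1; sign (−1)^0·+1^0·+1^1 = +1.
(a,b)_23: α=2, u≡8; β=2, v≡5 (mod 23); (8|23)=+1, (5|23)=-1; sign (−1)^0·+1^2·-1^2 = +1.
(a,b)_5: α=6, u≡4; β=5, v≡1 (mod 5); (4|5)=+1, (1|5)=+1; sign (−1)^0·+1^5·+1^6 = +1.
(a,b)_19: α=5, u≡4; β=4, v≡9 (mod 19); (4|19)=+1, (9|19)=+1; sign (−1)^0·+1^4·+1^5 = +1.
(-4389, -455 / ℚ) ramifies at {7, 11, 13, ∞}: a division algebra.

[7, 11, 13, inf]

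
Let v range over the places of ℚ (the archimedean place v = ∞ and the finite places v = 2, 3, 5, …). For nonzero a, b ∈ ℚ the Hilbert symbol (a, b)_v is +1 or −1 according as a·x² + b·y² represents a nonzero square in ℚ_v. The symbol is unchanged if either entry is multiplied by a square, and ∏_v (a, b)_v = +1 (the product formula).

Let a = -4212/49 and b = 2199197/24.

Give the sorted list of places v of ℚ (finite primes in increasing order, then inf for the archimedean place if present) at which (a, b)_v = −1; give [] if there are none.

Mod squares: a ≡ -13, b ≡ 462. Check v ∈ {∞, 2, 3, 7, 11, 13}.
v=∞: -13 < 0 and 462 > 0  ⇒  (a,b)_∞ = +1.
v=7: a=7^-2·(≡2), b=7^1·(≡6) mod 7; (2|7)=+1, (6|7)=-1; (−1)^{-2·1·3}·(+1)^1·(-1)^-2 = +1.
v=13: a=13^1·(≡4), b=13^4·(≡7) mod 13; (4|13)=+1, (7|13)=-1; (−1)^{1·4·6}·(+1)^4·(-1)^1 = -1.
v=3: a=3^4·(≡2), b=3^-1·(≡1) mod 3; (2|3)=-1, (1|3)=+1; (−1)^{4·-1·1}·(-1)^-1·(+1)^4 = -1.
v=2: v_2(a)=2, v_2(b)=-3; units ≡ 3, 7 (mod 8); ε·ε+αω+βω = 1·1+2·0+-3·1 ≡ 0  ⇒  (a,b)_2 = +1.
v=11: a=11^0·(≡9), b=11^1·(≡1) mod 11; (9|11)=+1, (1|11)=+1; (−1)^{0·1·5}·(+1)^1·(+1)^0 = +1.
Ram(-13, 462) = {3, 13}; no ℚ_3-point on the conic.

[3, 13]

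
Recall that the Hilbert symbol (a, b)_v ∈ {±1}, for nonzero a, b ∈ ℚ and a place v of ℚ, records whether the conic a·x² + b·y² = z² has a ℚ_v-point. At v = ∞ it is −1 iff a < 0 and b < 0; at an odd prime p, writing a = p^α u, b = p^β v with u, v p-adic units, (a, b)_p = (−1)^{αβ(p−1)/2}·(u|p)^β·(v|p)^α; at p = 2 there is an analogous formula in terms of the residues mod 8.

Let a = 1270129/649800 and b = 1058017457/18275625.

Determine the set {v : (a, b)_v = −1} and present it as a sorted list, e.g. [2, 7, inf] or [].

(a, b) ≡ (2, 17) mod (ℚ^×)²; places V = {2, 3, 5, 7, 17, 19, 23, ∞}.
(a,b)_19: α=-2, u≡8; β=-2, v≡7 (mod 19); (8|19)=-1, (7|19)=+1; sign (−1)^0·-1^-2·+1^-2 = +1.
(a,b)_3: α=-2, u≡2; β=-4, v≡2 (mod 3); (2|3)=-1, (2|3)=-1; sign (−1)^0·-1^-4·-1^-2 = +1.
(a,b)_7: α=4, u≡1; β=6, v≡3 (mod 7); (1|7)=+1, (3|7)=-1; sign (−1)^0·+1^6·-1^4 = +1.
(a,b)_2: α=-3, β=0; u≡1, v≡1 (mod 8); ε(u)ε(v)=0·0, αω(v)=-3·0, βω(u)=0·0; sum ≡ 0  ⇒  +1.
(a,b)_∞: sgn(2)=+, sgn(17)=+, so +1.
(a,b)_23: α=2, u≡8; β=2, v≡5 (mod 23); (8|23)=+1, (5|23)=-1; sign (−1)^0·+1^2·-1^2 = +1.
(a,b)_5: α=-2, u≡2; β=-4, v≡2 (mod 5); (2|5)=-1, (2|5)=-1; sign (−1)^0·-1^-4·-1^-2 = +1.
(a,b)_17: α=0, u≡16; β=1, v≡4 (mod 17); (16|17)=+1, (4|17)=+1; sign (−1)^0·+1^1·+1^0 = +1.
Every local symbol is +1, so the conic 2·x² + 17·y² = z² has ℚ_v-points for all v and hence a ℚ-point; (a, b / ℚ) ≅ M_2(ℚ).

[]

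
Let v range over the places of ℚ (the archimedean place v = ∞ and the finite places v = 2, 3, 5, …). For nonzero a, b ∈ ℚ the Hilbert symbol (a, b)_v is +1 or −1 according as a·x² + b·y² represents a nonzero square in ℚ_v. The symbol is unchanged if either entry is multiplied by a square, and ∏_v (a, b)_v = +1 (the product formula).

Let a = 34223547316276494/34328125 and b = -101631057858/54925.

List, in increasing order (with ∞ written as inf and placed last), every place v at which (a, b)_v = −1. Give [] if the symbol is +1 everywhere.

[2, 23]

(a, b) ≡ (598, -26) mod (ℚ^×)²; places V = {2, 3, 5, 11, 13, 23, ∞}.
(a,b)_13: α=-3, u≡6; β=-3, v≡5 (mod 13); (6|13)=-1, (5|13)=-1; sign (−1)^0·-1^-3·-1^-3 = +1.
(a,b)_∞: sgn(598)=+, sgn(-26)=−, so +1.
(a,b)_5: α=-6, u≡2; β=-2, v≡1 (mod 5); (2|5)=-1, (1|5)=+1; sign (−1)^0·-1^-2·+1^-6 = +1.
(a,b)_11: α=8, u≡3; β=4, v≡6 (mod 11); (3|11)=+1, (6|11)=-1; sign (−1)^0·+1^4·-1^8 = +1.
(a,b)_23: α=3, u≡1; β=2, v≡5 (mod 23); (1|23)=+1, (5|23)=-1; sign (−1)^0·+1^2·-1^3 = -1.
(a,b)_3: α=8, u≡1; β=8, v≡1 (mod 3); (1|3)=+1, (1|3)=+1; sign (−1)^0·+1^8·+1^8 = +1.
(a,b)_2: α=1, β=1; u≡3, v≡3 (mod 8); ε(u)ε(v)=1·1, αω(v)=1·1, βω(u)=1·1; sum ≡ 1  ⇒  -1.
Ram(598, -26) = {2, 23}; no ℚ_2-point on the conic.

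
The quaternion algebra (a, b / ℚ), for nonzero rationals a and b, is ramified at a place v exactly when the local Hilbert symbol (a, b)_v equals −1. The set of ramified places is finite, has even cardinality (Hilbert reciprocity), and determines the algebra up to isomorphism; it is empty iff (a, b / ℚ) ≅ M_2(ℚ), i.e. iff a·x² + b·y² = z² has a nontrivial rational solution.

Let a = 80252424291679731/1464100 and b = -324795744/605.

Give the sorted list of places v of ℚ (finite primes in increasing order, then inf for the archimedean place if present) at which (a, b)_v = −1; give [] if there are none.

Mod squares: a ≡ 779, b ≡ -15470. Check v ∈ {∞, 2, 3, 5, 7, 11, 13, 17, 19, 41}.
v=7: a=7^2·(≡2), b=7^1·(≡1) mod 7; (2|7)=+1, (1|7)=+1; (−1)^{2·1·3}·(+1)^1·(+1)^2 = +1.
v=3: a=3^16·(≡2), b=3^8·(≡1) mod 3; (2|3)=-1, (1|3)=+1; (−1)^{16·8·1}·(-1)^8·(+1)^16 = +1.
v=19: a=19^1·(≡2), b=19^0·(≡18) mod 19; (2|19)=-1, (18|19)=-1; (−1)^{1·0·9}·(-1)^0·(-1)^1 = -1.
v=5: a=5^-2·(≡4), b=5^-1·(≡1) mod 5; (4|5)=+1, (1|5)=+1; (−1)^{-2·-1·2}·(+1)^-1·(+1)^-2 = +1.
v=41: a=41^1·(≡12), b=41^0·(≡14) mod 41; (12|41)=-1, (14|41)=-1; (−1)^{1·0·20}·(-1)^0·(-1)^1 = -1.
v=11: a=11^-4·(≡3), b=11^-2·(≡7) mod 11; (3|11)=+1, (7|11)=-1; (−1)^{-4·-2·5}·(+1)^-2·(-1)^-4 = +1.
v=17: a=17^2·(≡5), b=17^1·(≡9) mod 17; (5|17)=-1, (9|17)=+1; (−1)^{2·1·8}·(-1)^1·(+1)^2 = -1.
v=2: v_2(a)=-2, v_2(b)=5; units ≡ 3, 1 (mod 8); ε·ε+αω+βω = 1·0+-2·0+5·1 ≡ 1  ⇒  (a,b)_2 = -1.
v=13: a=13^2·(≡1), b=13^1·(≡5) mod 13; (1|13)=+1, (5|13)=-1; (−1)^{2·1·6}·(+1)^1·(-1)^2 = +1.
v=∞: 779 > 0 and -15470 < 0  ⇒  (a,b)_∞ = +1.
(779, -15470 / ℚ) ramifies at {2, 17, 19, 41}: a division algebra.

[2, 17, 19, 41]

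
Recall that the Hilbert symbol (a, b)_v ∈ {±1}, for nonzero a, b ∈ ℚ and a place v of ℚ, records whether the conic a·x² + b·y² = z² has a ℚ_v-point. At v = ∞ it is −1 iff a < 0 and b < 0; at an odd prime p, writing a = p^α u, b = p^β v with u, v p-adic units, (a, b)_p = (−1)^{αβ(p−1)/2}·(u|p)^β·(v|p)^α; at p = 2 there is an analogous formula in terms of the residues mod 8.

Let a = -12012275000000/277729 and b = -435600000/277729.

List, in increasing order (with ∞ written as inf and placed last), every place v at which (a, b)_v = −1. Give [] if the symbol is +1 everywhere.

Mod squares: a ≡ -11, b ≡ -10. Check v ∈ {∞, 2, 3, 5, 11, 17, 19, 31}.
v=3: a=3^0·(≡1), b=3^2·(≡2) mod 3; (1|3)=+1, (2|3)=-1; (−1)^{0·2·1}·(+1)^2·(-1)^0 = +1.
v=17: a=17^-2·(≡10), b=17^-2·(≡3) mod 17; (10|17)=-1, (3|17)=-1; (−1)^{-2·-2·8}·(-1)^-2·(-1)^-2 = +1.
v=∞: -11 < 0 and -10 < 0  ⇒  (a,b)_∞ = -1.
v=11: a=11^3·(≡6), b=11^2·(≡3) mod 11; (6|11)=-1, (3|11)=+1; (−1)^{3·2·5}·(-1)^2·(+1)^3 = +1.
v=19: a=19^2·(≡8), b=19^0·(≡7) mod 19; (8|19)=-1, (7|19)=+1; (−1)^{2·0·9}·(-1)^0·(+1)^2 = +1.
v=5: a=5^8·(≡4), b=5^5·(≡2) mod 5; (4|5)=+1, (2|5)=-1; (−1)^{8·5·2}·(+1)^5·(-1)^8 = +1.
v=31: a=31^-2·(≡14), b=31^-2·(≡22) mod 31; (14|31)=+1, (22|31)=-1; (−1)^{-2·-2·15}·(+1)^-2·(-1)^-2 = +1.
v=2: v_2(a)=6, v_2(b)=7; units ≡ 5, 3 (mod 8); ε·ε+αω+βω = 0·1+6·1+7·1 ≡ 1  ⇒  (a,b)_2 = -1.
Ram(-11, -10) = {2, ∞}; no ℚ_2-point on the conic.

[2, inf]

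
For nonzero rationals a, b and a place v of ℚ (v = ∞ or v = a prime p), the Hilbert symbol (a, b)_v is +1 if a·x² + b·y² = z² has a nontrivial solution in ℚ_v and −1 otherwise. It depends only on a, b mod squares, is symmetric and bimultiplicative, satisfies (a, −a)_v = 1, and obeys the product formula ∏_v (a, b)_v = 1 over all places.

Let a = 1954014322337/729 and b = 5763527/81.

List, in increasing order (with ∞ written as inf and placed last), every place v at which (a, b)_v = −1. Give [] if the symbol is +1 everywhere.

(a, b) ≡ (17, 407) mod (ℚ^×)²; places V = {2, 3, 7, 11, 17, 37, ∞}.
(a,b)_7: α=4, u≡6; β=2, v≡4 (mod 7); (6|7)=-1, (4|7)=+1; sign (−1)^0·-1^2·+1^4 = +1.
(a,b)_2: α=0, β=0; u≡1, v≡7 (mod 8); ε(u)ε(v)=0·1, αω(v)=0·0, βω(u)=0·0; sum ≡ 0  ⇒  +1.
(a,b)_17: α=3, u≡15; β=2, v≡8 (mod 17); (15|17)=+1, (8|17)=+1; sign (−1)^0·+1^2·+1^3 = +1.
(a,b)_11: α=2, u≡2; β=1, v≡4 (mod 11); (2|11)=-1, (4|11)=+1; sign (−1)^0·-1^1·+1^2 = -1.
(a,b)_3: α=-6, u≡2; β=-4, v≡2 (mod 3); (2|3)=-1, (2|3)=-1; sign (−1)^0·-1^-4·-1^-6 = +1.
(a,b)_37: α=2, u≡18; β=1, v≡16 (mod 37); (18|37)=-1, (16|37)=+1; sign (−1)^0·-1^1·+1^2 = -1.
(a,b)_∞: sgn(17)=+, sgn(407)=+, so +1.
Ram(17, 407) = {11, 37}; no ℚ_11-point on the conic.

[11, 37]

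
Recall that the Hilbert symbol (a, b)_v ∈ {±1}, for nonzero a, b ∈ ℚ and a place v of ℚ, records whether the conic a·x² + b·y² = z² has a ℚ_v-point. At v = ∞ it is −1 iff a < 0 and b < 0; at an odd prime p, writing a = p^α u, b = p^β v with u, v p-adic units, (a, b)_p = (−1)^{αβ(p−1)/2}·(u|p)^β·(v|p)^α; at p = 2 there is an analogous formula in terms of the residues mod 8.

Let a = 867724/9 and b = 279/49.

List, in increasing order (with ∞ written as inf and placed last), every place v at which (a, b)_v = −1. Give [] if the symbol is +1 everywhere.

[2, 13, 31, 37]

Mod squares: a ≡ 216931, b ≡ 31. Check v ∈ {∞, 2, 3, 7, 11, 13, 31, 37, 41}.
v=37: a=37^1·(≡24), b=37^0·(≡14) mod 37; (24|37)=-1, (14|37)=-1; (−1)^{1·0·18}·(-1)^0·(-1)^1 = -1.
v=11: a=11^1·(≡4), b=11^0·(≡3) mod 11; (4|11)=+1, (3|11)=+1; (−1)^{1·0·5}·(+1)^0·(+1)^1 = +1.
v=7: a=7^0·(≡2), b=7^-2·(≡6) mod 7; (2|7)=+1, (6|7)=-1; (−1)^{0·-2·3}·(+1)^-2·(-1)^0 = +1.
v=31: a=31^0·(≡21), b=31^1·(≡16) mod 31; (21|31)=-1, (16|31)=+1; (−1)^{0·1·15}·(-1)^1·(+1)^0 = -1.
v=∞: 216931 > 0 and 31 > 0  ⇒  (a,b)_∞ = +1.
v=3: a=3^-2·(≡1), b=3^2·(≡1) mod 3; (1|3)=+1, (1|3)=+1; (−1)^{-2·2·1}·(+1)^2·(+1)^-2 = +1.
v=41: a=41^1·(≡10), b=41^0·(≡40) mod 41; (10|41)=+1, (40|41)=+1; (−1)^{1·0·20}·(+1)^0·(+1)^1 = +1.
v=13: a=13^1·(≡5), b=13^0·(≡11) mod 13; (5|13)=-1, (11|13)=-1; (−1)^{1·0·6}·(-1)^0·(-1)^1 = -1.
v=2: v_2(a)=2, v_2(b)=0; units ≡ 3, 7 (mod 8); ε·ε+αω+βω = 1·1+2·0+0·1 ≡ 1  ⇒  (a,b)_2 = -1.
|Ram(216931, 31)| = 4, even; anisotropic at {2, 13, 31, 37}.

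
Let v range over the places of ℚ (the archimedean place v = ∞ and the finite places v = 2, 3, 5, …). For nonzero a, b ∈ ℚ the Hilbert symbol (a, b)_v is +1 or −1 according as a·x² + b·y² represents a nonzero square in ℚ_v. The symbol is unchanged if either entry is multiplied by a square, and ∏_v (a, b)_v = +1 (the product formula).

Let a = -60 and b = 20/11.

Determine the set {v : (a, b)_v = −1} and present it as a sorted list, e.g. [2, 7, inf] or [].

[5, 11]

(a, b) ≡ (-15, 55) mod (ℚ^×)²; places V = {2, 3, 5, 11, ∞}.
(a,b)_∞: sgn(-15)=−, sgn(55)=+, so +1.
(a,b)_3: α=1, u≡1; β=0, v≡1 (mod 3); (1|3)=+1, (1|3)=+1; sign (−1)^0·+1^0·+1^1 = +1.
(a,b)_2: α=2, β=2; u≡1, v≡7 (mod 8); ε(u)ε(v)=0·1, αω(v)=2·0, βω(u)=2·0; sum ≡ 0  ⇒  +1.
(a,b)_5: α=1, u≡3; β=1, v≡4 (mod 5); (3|5)=-1, (4|5)=+1; sign (−1)^0·-1^1·+1^1 = -1.
(a,b)_11: α=0, u≡6; β=-1, v≡9 (mod 11); (6|11)=-1, (9|11)=+1; sign (−1)^0·-1^-1·+1^0 = -1.
Ram(-15, 55) = {5, 11}; no ℚ_5-point on the conic.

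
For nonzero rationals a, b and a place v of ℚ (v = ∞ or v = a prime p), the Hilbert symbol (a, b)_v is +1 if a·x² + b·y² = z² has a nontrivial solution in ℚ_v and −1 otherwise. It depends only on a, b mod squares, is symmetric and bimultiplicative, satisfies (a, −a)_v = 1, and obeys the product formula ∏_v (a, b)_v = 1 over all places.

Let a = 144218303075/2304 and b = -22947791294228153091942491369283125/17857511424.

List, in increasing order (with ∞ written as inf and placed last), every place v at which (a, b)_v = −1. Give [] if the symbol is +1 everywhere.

(a, b) ≡ (122507, -3797717) mod (ℚ^×)²; places V = {2, 3, 5, 7, 11, 29, 31, 37, 43, ∞}.
(a,b)_2: α=-8, β=-18; u≡3, v≡3 (mod 8); ε(u)ε(v)=1·1, αω(v)=-8·1, βω(u)=-18·1; sum ≡ 1  ⇒  -1.
(a,b)_37: α=1, u≡15; β=3, v≡28 (mod 37); (15|37)=-1, (28|37)=+1; sign (−1)^0·-1^3·+1^1 = -1.
(a,b)_∞: sgn(122507)=+, sgn(-3797717)=−, so +1.
(a,b)_31: α=2, u≡23; β=5, v≡28 (mod 31); (23|31)=-1, (28|31)=+1; sign (−1)^0·-1^5·+1^2 = -1.
(a,b)_5: α=2, u≡2; β=4, v≡3 (mod 5); (2|5)=-1, (3|5)=-1; sign (−1)^0·-1^4·-1^2 = +1.
(a,b)_29: α=0, u≡17; β=-2, v≡9 (mod 29); (17|29)=-1, (9|29)=+1; sign (−1)^0·-1^-2·+1^0 = +1.
(a,b)_43: α=1, u≡1; β=3, v≡34 (mod 43); (1|43)=+1, (34|43)=-1; sign (−1)^1·+1^3·-1^1 = +1.
(a,b)_7: α=3, u≡1; β=11, v≡2 (mod 7); (1|7)=+1, (2|7)=+1; sign (−1)^1·+1^11·+1^3 = -1.
(a,b)_3: α=-2, u≡2; β=-4, v≡1 (mod 3); (2|3)=-1, (1|3)=+1; sign (−1)^0·-1^-4·+1^-2 = +1.
(a,b)_11: α=1, u≡5; β=5, v≡10 (mod 11); (5|11)=+1, (10|11)=-1; sign (−1)^1·+1^5·-1^1 = +1.
(122507, -3797717 / ℚ) ramifies at {2, 7, 31, 37}: a division algebra.

[2, 7, 31, 37]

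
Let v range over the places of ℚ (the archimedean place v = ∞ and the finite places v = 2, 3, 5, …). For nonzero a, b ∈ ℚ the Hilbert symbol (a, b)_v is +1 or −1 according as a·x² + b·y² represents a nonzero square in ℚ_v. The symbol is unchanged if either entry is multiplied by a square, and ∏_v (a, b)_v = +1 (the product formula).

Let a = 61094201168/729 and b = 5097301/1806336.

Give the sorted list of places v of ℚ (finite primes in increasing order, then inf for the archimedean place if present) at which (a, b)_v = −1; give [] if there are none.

[11, 29]

Mod squares: a ≡ 77926277, b ≡ 6061. Check v ∈ {∞, 2, 3, 7, 11, 13, 19, 23, 29, 43}.
v=13: a=13^1·(≡12), b=13^0·(≡12) mod 13; (12|13)=+1, (12|13)=+1; (−1)^{1·0·6}·(+1)^0·(+1)^1 = +1.
v=11: a=11^1·(≡9), b=11^1·(≡4) mod 11; (9|11)=+1, (4|11)=+1; (−1)^{1·1·5}·(+1)^1·(+1)^1 = -1.
v=29: a=29^1·(≡15), b=29^3·(≡25) mod 29; (15|29)=-1, (25|29)=+1; (−1)^{1·3·14}·(-1)^3·(+1)^1 = -1.
v=7: a=7^2·(≡4), b=7^-2·(≡3) mod 7; (4|7)=+1, (3|7)=-1; (−1)^{2·-2·3}·(+1)^-2·(-1)^2 = +1.
v=19: a=19^1·(≡9), b=19^1·(≡3) mod 19; (9|19)=+1, (3|19)=-1; (−1)^{1·1·9}·(+1)^1·(-1)^1 = +1.
v=∞: 77926277 > 0 and 6061 > 0  ⇒  (a,b)_∞ = +1.
v=43: a=43^1·(≡23), b=43^0·(≡6) mod 43; (23|43)=+1, (6|43)=+1; (−1)^{1·0·21}·(+1)^0·(+1)^1 = +1.
v=2: v_2(a)=4, v_2(b)=-12; units ≡ 5, 5 (mod 8); ε·ε+αω+βω = 0·0+4·1+-12·1 ≡ 0  ⇒  (a,b)_2 = +1.
v=3: a=3^-6·(≡2), b=3^-2·(≡1) mod 3; (2|3)=-1, (1|3)=+1; (−1)^{-6·-2·1}·(-1)^-2·(+1)^-6 = +1.
v=23: a=23^1·(≡22), b=23^0·(≡8) mod 23; (22|23)=-1, (8|23)=+1; (−1)^{1·0·11}·(-1)^0·(+1)^1 = +1.
(77926277, 6061 / ℚ) ramifies at {11, 29}: a division algebra.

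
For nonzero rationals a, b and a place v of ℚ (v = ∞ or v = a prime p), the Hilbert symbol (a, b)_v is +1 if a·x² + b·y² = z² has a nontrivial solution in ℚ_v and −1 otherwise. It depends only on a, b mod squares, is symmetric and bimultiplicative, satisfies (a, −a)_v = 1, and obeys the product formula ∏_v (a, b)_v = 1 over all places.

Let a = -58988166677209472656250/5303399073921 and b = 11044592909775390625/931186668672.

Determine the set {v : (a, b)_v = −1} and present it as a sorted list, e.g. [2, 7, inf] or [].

[2, 11]

Mod squares: a ≡ -1034, b ≡ 2. Check v ∈ {∞, 2, 3, 5, 11, 13, 17, 47}.
v=5: a=5^14·(≡1), b=5^10·(≡3) mod 5; (1|5)=+1, (3|5)=-1; (−1)^{14·10·2}·(+1)^10·(-1)^14 = +1.
v=13: a=13^-2·(≡5), b=13^-2·(≡7) mod 13; (5|13)=-1, (7|13)=-1; (−1)^{-2·-2·6}·(-1)^-2·(-1)^-2 = +1.
v=47: a=47^3·(≡24), b=47^2·(≡36) mod 47; (24|47)=+1, (36|47)=+1; (−1)^{3·2·23}·(+1)^2·(+1)^3 = +1.
v=17: a=17^2·(≡12), b=17^2·(≡8) mod 17; (12|17)=-1, (8|17)=+1; (−1)^{2·2·8}·(-1)^2·(+1)^2 = +1.
v=∞: -1034 < 0 and 2 > 0  ⇒  (a,b)_∞ = +1.
v=2: v_2(a)=1, v_2(b)=-7; units ≡ 3, 1 (mod 8); ε·ε+αω+βω = 1·0+1·0+-7·1 ≡ 1  ⇒  (a,b)_2 = -1.
v=11: a=11^5·(≡9), b=11^6·(≡7) mod 11; (9|11)=+1, (7|11)=-1; (−1)^{5·6·5}·(+1)^6·(-1)^5 = -1.
v=3: a=3^-22·(≡1), b=3^-16·(≡2) mod 3; (1|3)=+1, (2|3)=-1; (−1)^{-22·-16·1}·(+1)^-16·(-1)^-22 = +1.
(-1034, 2 / ℚ) ramifies at {2, 11}: a division algebra.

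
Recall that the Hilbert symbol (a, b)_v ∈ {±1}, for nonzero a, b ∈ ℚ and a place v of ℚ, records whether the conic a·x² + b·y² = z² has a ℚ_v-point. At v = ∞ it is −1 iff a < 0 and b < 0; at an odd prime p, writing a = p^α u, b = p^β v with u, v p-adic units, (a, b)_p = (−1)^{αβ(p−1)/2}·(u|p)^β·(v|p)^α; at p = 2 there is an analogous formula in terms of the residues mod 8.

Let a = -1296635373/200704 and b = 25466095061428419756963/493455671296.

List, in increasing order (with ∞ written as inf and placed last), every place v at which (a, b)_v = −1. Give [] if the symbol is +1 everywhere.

(a, b) ≡ (-144070597, 187) mod (ℚ^×)²; places V = {2, 3, 7, 11, 17, 19, 23, 41, 43, ∞}.
(a,b)_11: α=1, u≡10; β=3, v≡6 (mod 11); (10|11)=-1, (6|11)=-1; sign (−1)^1·-1^3·-1^1 = -1.
(a,b)_2: α=-12, β=-22; u≡3, v≡3 (mod 8); ε(u)ε(v)=1·1, αω(v)=-12·1, βω(u)=-22·1; sum ≡ 1  ⇒  -1.
(a,b)_19: α=1, u≡17; β=2, v≡11 (mod 19); (17|19)=+1, (11|19)=+1; sign (−1)^0·+1^2·+1^1 = +1.
(a,b)_23: α=1, u≡17; β=2, v≡3 (mod 23); (17|23)=-1, (3|23)=+1; sign (−1)^0·-1^2·+1^1 = +1.
(a,b)_∞: sgn(-144070597)=−, sgn(187)=+, so +1.
(a,b)_17: α=1, u≡12; β=3, v≡7 (mod 17); (12|17)=-1, (7|17)=-1; sign (−1)^0·-1^3·-1^1 = +1.
(a,b)_41: α=1, u≡29; β=2, v≡25 (mod 41); (29|41)=-1, (25|41)=+1; sign (−1)^0·-1^2·+1^1 = +1.
(a,b)_3: α=2, u≡2; β=8, v≡1 (mod 3); (2|3)=-1, (1|3)=+1; sign (−1)^0·-1^8·+1^2 = +1.
(a,b)_43: α=1, u≡13; β=2, v≡21 (mod 43); (13|43)=+1, (21|43)=+1; sign (−1)^0·+1^2·+1^1 = +1.
(a,b)_7: α=-2, u≡2; β=-6, v≡5 (mod 7); (2|7)=+1, (5|7)=-1; sign (−1)^0·+1^-6·-1^-2 = +1.
Ram(-144070597, 187) = {2, 11}; no ℚ_2-point on the conic.

[2, 11]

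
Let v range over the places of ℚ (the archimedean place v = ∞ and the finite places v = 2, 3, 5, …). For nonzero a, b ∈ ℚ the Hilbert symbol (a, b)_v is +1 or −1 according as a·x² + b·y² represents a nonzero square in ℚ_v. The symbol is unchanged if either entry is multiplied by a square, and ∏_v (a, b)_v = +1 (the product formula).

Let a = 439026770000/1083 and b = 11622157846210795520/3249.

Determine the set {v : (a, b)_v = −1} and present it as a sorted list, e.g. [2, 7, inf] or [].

(a, b) ≡ (1599, 2870) mod (ℚ^×)²; places V = {2, 3, 5, 7, 13, 19, 41, ∞}.
(a,b)_13: α=1, u≡8; β=4, v≡3 (mod 13); (8|13)=-1, (3|13)=+1; sign (−1)^0·-1^4·+1^1 = +1.
(a,b)_3: α=-1, u≡2; β=-2, v≡2 (mod 3); (2|3)=-1, (2|3)=-1; sign (−1)^0·-1^-2·-1^-1 = -1.
(a,b)_∞: sgn(1599)=+, sgn(2870)=+, so +1.
(a,b)_41: α=3, u≡31; β=5, v≡35 (mod 41); (31|41)=+1, (35|41)=-1; sign (−1)^0·+1^5·-1^3 = -1.
(a,b)_19: α=-2, u≡8; β=-2, v≡6 (mod 19); (8|19)=-1, (6|19)=+1; sign (−1)^0·-1^-2·+1^-2 = +1.
(a,b)_2: α=4, β=11; u≡7, v≡3 (mod 8); ε(u)ε(v)=1·1, αω(v)=4·1, βω(u)=11·0; sum ≡ 1  ⇒  -1.
(a,b)_5: α=4, u≡4; β=1, v≡1 (mod 5); (4|5)=+1, (1|5)=+1; sign (−1)^0·+1^1·+1^4 = +1.
(a,b)_7: α=2, u≡5; β=3, v≡1 (mod 7); (5|7)=-1, (1|7)=+1; sign (−1)^0·-1^3·+1^2 = -1.
|Ram(1599, 2870)| = 4, even; anisotropic at {2, 3, 7, 41}.

[2, 3, 7, 41]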